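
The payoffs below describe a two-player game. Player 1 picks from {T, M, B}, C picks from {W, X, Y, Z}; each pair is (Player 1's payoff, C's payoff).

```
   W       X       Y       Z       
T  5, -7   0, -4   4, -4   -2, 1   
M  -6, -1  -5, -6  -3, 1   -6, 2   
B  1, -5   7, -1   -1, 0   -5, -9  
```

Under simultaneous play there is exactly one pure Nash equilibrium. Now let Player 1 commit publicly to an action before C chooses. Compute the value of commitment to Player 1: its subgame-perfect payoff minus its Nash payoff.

Work backward from C's decision.
- T: BR = Z, leader payoff -2.
- M: BR = Z, leader payoff -6.
- B: BR = Y, leader payoff -1.
Maximizing over -2, -6, -1, Player 1 chooses B. Subgame-perfect outcome: (B, Y) with payoffs (-1, 0).
Now find the simultaneous Nash equilibrium.
Player 1's best replies: W→T; X→B; Y→T; Z→T.
C's best replies: T→Z; M→Z; B→Y.
The unique mutual best reply is (T, Z), giving (-2, 1).
Player 1's commitment gain: -1 − -2 = 1.

1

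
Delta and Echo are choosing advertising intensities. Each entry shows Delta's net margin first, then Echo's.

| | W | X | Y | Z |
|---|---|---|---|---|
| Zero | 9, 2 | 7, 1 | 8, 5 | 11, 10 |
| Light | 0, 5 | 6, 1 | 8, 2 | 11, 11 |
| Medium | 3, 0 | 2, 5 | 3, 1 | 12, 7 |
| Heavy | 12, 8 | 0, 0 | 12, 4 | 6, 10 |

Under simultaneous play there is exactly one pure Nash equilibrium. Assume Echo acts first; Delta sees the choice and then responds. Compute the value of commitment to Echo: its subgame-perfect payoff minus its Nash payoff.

Backward induction with Echo moving first.
- W: Delta compares 9, 0, 3, 12 and picks Heavy; Echo would get 8.
- X: Delta compares 7, 6, 2, 0 and picks Zero; Echo would get 1.
- Y: Delta compares 8, 8, 3, 12 and picks Heavy; Echo would get 4.
- Z: Delta compares 11, 11, 12, 6 and picks Medium; Echo would get 7.
Maximizing over 8, 1, 4, 7, Echo chooses W. Subgame-perfect outcome: (Heavy, W) with payoffs (12, 8).
For the simultaneous game, intersect best replies.
Delta's best replies: W→Heavy; X→Zero; Y→Heavy; Z→Medium.
Echo's best replies: Zero→Z; Light→Z; Medium→Z; Heavy→Z.
Only (Medium, Z) has each player best-responding; Nash payoffs (12, 7).
Echo's commitment gain: 8 − 7 = 1.

1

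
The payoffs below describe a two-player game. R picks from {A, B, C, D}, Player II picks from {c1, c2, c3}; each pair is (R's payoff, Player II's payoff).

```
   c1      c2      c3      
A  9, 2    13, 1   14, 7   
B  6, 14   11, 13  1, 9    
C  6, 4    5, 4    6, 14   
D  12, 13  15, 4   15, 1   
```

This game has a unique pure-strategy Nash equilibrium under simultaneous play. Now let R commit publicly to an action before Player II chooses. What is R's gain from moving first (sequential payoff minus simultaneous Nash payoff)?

Backward induction with R moving first.
- A: Player II compares 2, 1, 7 and picks c3; R would get 14.
- B: Player II compares 14, 13, 9 and picks c1; R would get 6.
- C: Player II compares 4, 4, 14 and picks c3; R would get 6.
- D: Player II compares 13, 4, 1 and picks c1; R would get 12.
Maximizing over 14, 6, 6, 12, R chooses A. Subgame-perfect outcome: (A, c3) with payoffs (14, 7).
Under simultaneous play:
R's best replies: c1→D; c2→D; c3→D.
Player II's best replies: A→c3; B→c1; C→c3; D→c1.
Only (D, c1) has each player best-responding; Nash payoffs (12, 13).
R's commitment gain: 14 − 12 = 2.

2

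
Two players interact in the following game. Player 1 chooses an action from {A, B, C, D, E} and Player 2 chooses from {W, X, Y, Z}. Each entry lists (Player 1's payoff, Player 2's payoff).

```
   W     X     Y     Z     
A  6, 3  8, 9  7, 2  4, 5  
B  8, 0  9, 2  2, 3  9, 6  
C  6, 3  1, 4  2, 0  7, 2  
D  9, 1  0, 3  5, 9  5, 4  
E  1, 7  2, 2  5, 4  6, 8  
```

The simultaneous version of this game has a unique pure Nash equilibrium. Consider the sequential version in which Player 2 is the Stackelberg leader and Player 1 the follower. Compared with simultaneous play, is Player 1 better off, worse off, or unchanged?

Work backward from Player 1's decision.
- W: BR = D, leader payoff 1.
- X: BR = B, leader payoff 2.
- Y: BR = A, leader payoff 2.
- Z: BR = B, leader payoff 6.
Player 2's induced payoffs are 1, 2, 2, 6, so Player 2 commits to Z. Subgame-perfect outcome: (B, Z) with payoffs (9, 6).
Under simultaneous play:
Player 1's best replies: W→D; X→B; Y→A; Z→B.
Player 2's best replies: A→X; B→Z; C→X; D→Y; E→Z.
The unique mutual best reply is (B, Z), giving (9, 6).
Player 1 earns 9 sequentially versus 9 at the Nash outcome: unchanged.

unchanged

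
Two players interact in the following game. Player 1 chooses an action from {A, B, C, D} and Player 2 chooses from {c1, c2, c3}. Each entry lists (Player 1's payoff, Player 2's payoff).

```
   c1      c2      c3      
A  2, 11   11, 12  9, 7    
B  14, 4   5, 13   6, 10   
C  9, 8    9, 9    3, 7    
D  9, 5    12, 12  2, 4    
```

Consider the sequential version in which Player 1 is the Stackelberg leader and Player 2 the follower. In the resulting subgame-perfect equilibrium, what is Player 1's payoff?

12

Player 2 best-responds to each possible Player 1 move:
- A → Player 2 plays c2 (best of 11, 12, 7); Player 1 gets 11.
- B → Player 2 plays c2 (best of 4, 13, 10); Player 1 gets 5.
- C → Player 2 plays c2 (best of 8, 9, 7); Player 1 gets 9.
- D → Player 2 plays c2 (best of 5, 12, 4); Player 1 gets 12.
Maximizing over 11, 5, 9, 12, Player 1 chooses D. Subgame-perfect outcome: (D, c2) with payoffs (12, 12).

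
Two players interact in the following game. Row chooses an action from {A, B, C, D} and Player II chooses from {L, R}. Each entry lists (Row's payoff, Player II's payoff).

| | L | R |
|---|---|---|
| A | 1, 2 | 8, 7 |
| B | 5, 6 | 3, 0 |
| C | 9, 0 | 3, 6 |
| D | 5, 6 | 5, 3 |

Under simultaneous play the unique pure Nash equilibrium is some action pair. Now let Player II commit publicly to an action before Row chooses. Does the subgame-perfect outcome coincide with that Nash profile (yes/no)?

Backward induction with Player II moving first.
- L → Row plays C (best of 1, 5, 9, 5); Player II gets 0.
- R → Row plays A (best of 8, 3, 3, 5); Player II gets 7.
Player II's induced payoffs are 0, 7, so Player II commits to R. Subgame-perfect outcome: (A, R) with payoffs (8, 7).
For the simultaneous game, intersect best replies.
Row's best replies: L→C; R→A.
Player II's best replies: A→R; B→L; C→R; D→L.
The unique mutual best reply is (A, R), giving (8, 7).
Sequential outcome (A, R) coincides with the Nash profile (A, R).

yes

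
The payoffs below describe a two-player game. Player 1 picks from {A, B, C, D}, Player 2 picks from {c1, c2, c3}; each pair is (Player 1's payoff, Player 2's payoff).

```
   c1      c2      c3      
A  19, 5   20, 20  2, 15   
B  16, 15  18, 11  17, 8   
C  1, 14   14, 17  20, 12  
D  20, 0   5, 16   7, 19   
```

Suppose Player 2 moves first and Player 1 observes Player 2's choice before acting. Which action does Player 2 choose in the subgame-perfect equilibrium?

c2

Player 1 best-responds to each possible Player 2 move:
- c1 → Player 1 plays D (best of 19, 16, 1, 20); Player 2 gets 0.
- c2 → Player 1 plays A (best of 20, 18, 14, 5); Player 2 gets 20.
- c3 → Player 1 plays C (best of 2, 17, 20, 7); Player 2 gets 12.
Player 2's induced payoffs are 0, 20, 12, so Player 2 commits to c2. Subgame-perfect outcome: (A, c2) with payoffs (20, 20).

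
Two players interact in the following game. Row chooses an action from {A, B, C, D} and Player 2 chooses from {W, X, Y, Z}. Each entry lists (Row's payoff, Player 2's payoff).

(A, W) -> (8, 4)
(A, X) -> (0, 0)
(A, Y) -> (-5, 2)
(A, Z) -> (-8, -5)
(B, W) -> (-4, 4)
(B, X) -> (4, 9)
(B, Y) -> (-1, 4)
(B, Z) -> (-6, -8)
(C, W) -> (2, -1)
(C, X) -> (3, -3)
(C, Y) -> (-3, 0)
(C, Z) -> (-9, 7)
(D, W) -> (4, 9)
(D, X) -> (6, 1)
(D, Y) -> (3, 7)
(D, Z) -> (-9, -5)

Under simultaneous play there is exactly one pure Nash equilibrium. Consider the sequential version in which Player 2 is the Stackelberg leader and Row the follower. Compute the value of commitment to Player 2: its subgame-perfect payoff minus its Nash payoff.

Work backward from Row's decision.
- W: Row compares 8, -4, 2, 4 and picks A; Player 2 would get 4.
- X: Row compares 0, 4, 3, 6 and picks D; Player 2 would get 1.
- Y: Row compares -5, -1, -3, 3 and picks D; Player 2 would get 7.
- Z: Row compares -8, -6, -9, -9 and picks B; Player 2 would get -8.
Among 4, 1, 7, -8, the best is 7 at Y. Subgame-perfect outcome: (D, Y) with payoffs (3, 7).
For the simultaneous game, intersect best replies.
Row's best replies: W→A; X→D; Y→D; Z→B.
Player 2's best replies: A→W; B→X; C→Z; D→W.
The unique mutual best reply is (A, W), giving (8, 4).
Player 2's commitment gain: 7 − 4 = 3.

3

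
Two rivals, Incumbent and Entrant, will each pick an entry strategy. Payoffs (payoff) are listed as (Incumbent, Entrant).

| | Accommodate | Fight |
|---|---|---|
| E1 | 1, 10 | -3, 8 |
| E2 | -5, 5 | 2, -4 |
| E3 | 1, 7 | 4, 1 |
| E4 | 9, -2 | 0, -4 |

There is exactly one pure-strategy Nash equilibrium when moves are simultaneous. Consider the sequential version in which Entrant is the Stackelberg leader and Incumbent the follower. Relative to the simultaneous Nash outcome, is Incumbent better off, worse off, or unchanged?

worse off

Work backward from Incumbent's decision.
- Accommodate: Incumbent compares 1, -5, 1, 9 and picks E4; Entrant would get -2.
- Fight: Incumbent compares -3, 2, 4, 0 and picks E3; Entrant would get 1.
Among -2, 1, the best is 1 at Fight. Subgame-perfect outcome: (E3, Fight) with payoffs (4, 1).
Now find the simultaneous Nash equilibrium.
Incumbent's best replies: Accommodate→E4; Fight→E3.
Entrant's best replies: E1→Accommodate; E2→Accommodate; E3→Accommodate; E4→Accommodate.
The unique mutual best reply is (E4, Accommodate), giving (9, -2).
Incumbent earns 4 sequentially versus 9 at the Nash outcome: worse off.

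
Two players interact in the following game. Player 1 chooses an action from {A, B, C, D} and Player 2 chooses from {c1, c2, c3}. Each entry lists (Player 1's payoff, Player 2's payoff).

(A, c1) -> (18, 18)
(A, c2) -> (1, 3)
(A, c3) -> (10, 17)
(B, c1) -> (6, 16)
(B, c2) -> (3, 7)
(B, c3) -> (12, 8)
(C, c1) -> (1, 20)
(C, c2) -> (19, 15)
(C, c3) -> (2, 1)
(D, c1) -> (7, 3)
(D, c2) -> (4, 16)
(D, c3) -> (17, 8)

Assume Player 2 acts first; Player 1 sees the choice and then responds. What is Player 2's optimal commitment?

Backward induction with Player 2 moving first.
- c1: BR = A, leader payoff 18.
- c2: BR = C, leader payoff 15.
- c3: BR = D, leader payoff 8.
Player 2's induced payoffs are 18, 15, 8, so Player 2 commits to c1. Subgame-perfect outcome: (A, c1) with payoffs (18, 18).

c1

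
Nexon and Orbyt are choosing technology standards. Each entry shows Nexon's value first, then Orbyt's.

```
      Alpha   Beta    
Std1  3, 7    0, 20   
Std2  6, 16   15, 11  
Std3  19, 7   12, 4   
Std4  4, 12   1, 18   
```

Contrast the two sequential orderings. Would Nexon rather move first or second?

If Nexon leads: Orbyt's best replies are Std1→Beta, Std2→Alpha, Std3→Alpha, Std4→Beta; Nexon's induced payoffs 0, 6, 19, 1; outcome (Std3, Alpha), payoffs (19, 7).
If Orbyt leads: Nexon's best replies are Alpha→Std3, Beta→Std2; Orbyt's induced payoffs 7, 11; outcome (Std2, Beta), payoffs (15, 11).
Nexon gets 19 moving first and 15 moving second, so Nexon prefers to move first.

first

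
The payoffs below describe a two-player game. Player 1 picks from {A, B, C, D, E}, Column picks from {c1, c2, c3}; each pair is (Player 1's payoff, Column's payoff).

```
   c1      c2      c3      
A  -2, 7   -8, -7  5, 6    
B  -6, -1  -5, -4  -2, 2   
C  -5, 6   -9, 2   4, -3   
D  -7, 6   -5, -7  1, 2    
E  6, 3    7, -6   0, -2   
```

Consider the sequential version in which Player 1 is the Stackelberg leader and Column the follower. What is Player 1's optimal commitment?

Work backward from Column's decision.
- A → Column plays c1 (best of 7, -7, 6); Player 1 gets -2.
- B → Column plays c3 (best of -1, -4, 2); Player 1 gets -2.
- C → Column plays c1 (best of 6, 2, -3); Player 1 gets -5.
- D → Column plays c1 (best of 6, -7, 2); Player 1 gets -7.
- E → Column plays c1 (best of 3, -6, -2); Player 1 gets 6.
Player 1's induced payoffs are -2, -2, -5, -7, 6, so Player 1 commits to E. Subgame-perfect outcome: (E, c1) with payoffs (6, 3).

E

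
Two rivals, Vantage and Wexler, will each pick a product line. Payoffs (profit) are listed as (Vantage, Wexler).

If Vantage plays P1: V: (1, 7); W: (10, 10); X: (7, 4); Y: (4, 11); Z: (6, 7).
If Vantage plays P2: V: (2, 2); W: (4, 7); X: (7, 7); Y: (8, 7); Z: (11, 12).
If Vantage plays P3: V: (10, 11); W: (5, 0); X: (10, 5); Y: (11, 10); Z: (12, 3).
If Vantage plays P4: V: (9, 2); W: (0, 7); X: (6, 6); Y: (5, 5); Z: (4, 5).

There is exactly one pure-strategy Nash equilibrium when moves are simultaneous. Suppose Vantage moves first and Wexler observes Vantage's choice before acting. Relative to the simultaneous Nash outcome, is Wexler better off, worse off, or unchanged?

better off

Solve by backward induction (Vantage leads).
- P1: BR = Y, leader payoff 4.
- P2: BR = Z, leader payoff 11.
- P3: BR = V, leader payoff 10.
- P4: BR = W, leader payoff 0.
Maximizing over 4, 11, 10, 0, Vantage chooses P2. Subgame-perfect outcome: (P2, Z) with payoffs (11, 12).
Now find the simultaneous Nash equilibrium.
Vantage's best replies: V→P3; W→P1; X→P3; Y→P3; Z→P3.
Wexler's best replies: P1→Y; P2→Z; P3→V; P4→W.
The unique mutual best reply is (P3, V), giving (10, 11).
Wexler earns 12 sequentially versus 11 at the Nash outcome: better off.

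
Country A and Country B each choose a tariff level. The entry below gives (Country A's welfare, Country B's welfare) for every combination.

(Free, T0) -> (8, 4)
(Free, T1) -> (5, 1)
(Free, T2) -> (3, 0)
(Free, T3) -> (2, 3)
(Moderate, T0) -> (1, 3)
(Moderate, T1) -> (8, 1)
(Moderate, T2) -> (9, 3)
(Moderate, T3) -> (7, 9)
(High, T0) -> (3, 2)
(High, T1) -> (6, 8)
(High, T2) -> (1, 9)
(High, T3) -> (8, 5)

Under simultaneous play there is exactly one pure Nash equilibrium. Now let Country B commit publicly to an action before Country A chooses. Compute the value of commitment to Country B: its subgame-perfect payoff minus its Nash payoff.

Work backward from Country A's decision.
- T0 → Country A plays Free (best of 8, 1, 3); Country B gets 4.
- T1 → Country A plays Moderate (best of 5, 8, 6); Country B gets 1.
- T2 → Country A plays Moderate (best of 3, 9, 1); Country B gets 3.
- T3 → Country A plays High (best of 2, 7, 8); Country B gets 5.
Country B's induced payoffs are 4, 1, 3, 5, so Country B commits to T3. Subgame-perfect outcome: (High, T3) with payoffs (8, 5).
Under simultaneous play:
Country A's best replies: T0→Free; T1→Moderate; T2→Moderate; T3→High.
Country B's best replies: Free→T0; Moderate→T3; High→T2.
The unique mutual best reply is (Free, T0), giving (8, 4).
Country B's commitment gain: 5 − 4 = 1.

1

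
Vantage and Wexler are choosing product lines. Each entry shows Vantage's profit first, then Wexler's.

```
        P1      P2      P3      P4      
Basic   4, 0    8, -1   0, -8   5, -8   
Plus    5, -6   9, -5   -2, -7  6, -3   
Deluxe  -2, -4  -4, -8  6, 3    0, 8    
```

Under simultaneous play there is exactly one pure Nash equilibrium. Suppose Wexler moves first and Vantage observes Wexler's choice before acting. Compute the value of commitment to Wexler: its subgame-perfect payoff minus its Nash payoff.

Work backward from Vantage's decision.
- P1 → Vantage plays Plus (best of 4, 5, -2); Wexler gets -6.
- P2 → Vantage plays Plus (best of 8, 9, -4); Wexler gets -5.
- P3 → Vantage plays Deluxe (best of 0, -2, 6); Wexler gets 3.
- P4 → Vantage plays Plus (best of 5, 6, 0); Wexler gets -3.
Maximizing over -6, -5, 3, -3, Wexler chooses P3. Subgame-perfect outcome: (Deluxe, P3) with payoffs (6, 3).
Under simultaneous play:
Vantage's best replies: P1→Plus; P2→Plus; P3→Deluxe; P4→Plus.
Wexler's best replies: Basic→P1; Plus→P4; Deluxe→P4.
Only (Plus, P4) has each player best-responding; Nash payoffs (6, -3).
Wexler's commitment gain: 3 − -3 = 6.

6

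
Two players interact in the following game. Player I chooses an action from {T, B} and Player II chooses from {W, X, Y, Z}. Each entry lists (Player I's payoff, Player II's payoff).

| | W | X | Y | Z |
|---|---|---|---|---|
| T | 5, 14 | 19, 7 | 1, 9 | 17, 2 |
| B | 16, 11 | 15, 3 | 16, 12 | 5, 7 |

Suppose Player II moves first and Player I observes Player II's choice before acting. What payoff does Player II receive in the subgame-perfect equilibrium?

Backward induction with Player II moving first.
- W: Player I compares 5, 16 and picks B; Player II would get 11.
- X: Player I compares 19, 15 and picks T; Player II would get 7.
- Y: Player I compares 1, 16 and picks B; Player II would get 12.
- Z: Player I compares 17, 5 and picks T; Player II would get 2.
Maximizing over 11, 7, 12, 2, Player II chooses Y. Subgame-perfect outcome: (B, Y) with payoffs (16, 12).

12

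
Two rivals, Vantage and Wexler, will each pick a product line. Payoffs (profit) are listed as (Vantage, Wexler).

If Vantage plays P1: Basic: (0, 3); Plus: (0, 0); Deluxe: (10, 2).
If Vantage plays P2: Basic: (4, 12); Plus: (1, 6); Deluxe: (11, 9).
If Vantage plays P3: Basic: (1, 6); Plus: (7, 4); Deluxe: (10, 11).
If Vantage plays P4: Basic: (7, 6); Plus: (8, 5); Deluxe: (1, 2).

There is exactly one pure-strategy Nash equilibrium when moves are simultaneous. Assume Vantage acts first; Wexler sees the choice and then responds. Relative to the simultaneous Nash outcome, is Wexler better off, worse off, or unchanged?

Wexler best-responds to each possible Vantage move:
- P1 → Wexler plays Basic (best of 3, 0, 2); Vantage gets 0.
- P2 → Wexler plays Basic (best of 12, 6, 9); Vantage gets 4.
- P3 → Wexler plays Deluxe (best of 6, 4, 11); Vantage gets 10.
- P4 → Wexler plays Basic (best of 6, 5, 2); Vantage gets 7.
Maximizing over 0, 4, 10, 7, Vantage chooses P3. Subgame-perfect outcome: (P3, Deluxe) with payoffs (10, 11).
Under simultaneous play:
Vantage's best replies: Basic→P4; Plus→P4; Deluxe→P2.
Wexler's best replies: P1→Basic; P2→Basic; P3→Deluxe; P4→Basic.
Only (P4, Basic) has each player best-responding; Nash payoffs (7, 6).
Wexler earns 11 sequentially versus 6 at the Nash outcome: better off.

better off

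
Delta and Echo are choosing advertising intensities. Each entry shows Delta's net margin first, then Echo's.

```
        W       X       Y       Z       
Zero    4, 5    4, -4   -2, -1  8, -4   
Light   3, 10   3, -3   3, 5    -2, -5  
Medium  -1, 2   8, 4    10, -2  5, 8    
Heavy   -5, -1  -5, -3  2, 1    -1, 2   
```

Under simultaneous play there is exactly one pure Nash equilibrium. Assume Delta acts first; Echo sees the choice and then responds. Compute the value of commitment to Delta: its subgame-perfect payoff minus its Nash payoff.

Echo best-responds to each possible Delta move:
- Zero: Echo compares 5, -4, -1, -4 and picks W; Delta would get 4.
- Light: Echo compares 10, -3, 5, -5 and picks W; Delta would get 3.
- Medium: Echo compares 2, 4, -2, 8 and picks Z; Delta would get 5.
- Heavy: Echo compares -1, -3, 1, 2 and picks Z; Delta would get -1.
Among 4, 3, 5, -1, the best is 5 at Medium. Subgame-perfect outcome: (Medium, Z) with payoffs (5, 8).
For the simultaneous game, intersect best replies.
Delta's best replies: W→Zero; X→Medium; Y→Medium; Z→Zero.
Echo's best replies: Zero→W; Light→W; Medium→Z; Heavy→Z.
Only (Zero, W) has each player best-responding; Nash payoffs (4, 5).
Delta's commitment gain: 5 − 4 = 1.

1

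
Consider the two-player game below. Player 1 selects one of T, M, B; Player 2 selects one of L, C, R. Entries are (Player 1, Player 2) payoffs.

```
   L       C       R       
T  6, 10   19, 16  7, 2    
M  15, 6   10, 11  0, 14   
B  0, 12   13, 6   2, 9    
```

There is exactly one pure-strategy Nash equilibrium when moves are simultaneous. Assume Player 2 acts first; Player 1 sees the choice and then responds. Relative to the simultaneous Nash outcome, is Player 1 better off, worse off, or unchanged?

unchanged

Player 1 best-responds to each possible Player 2 move:
- L: BR = M, leader payoff 6.
- C: BR = T, leader payoff 16.
- R: BR = T, leader payoff 2.
Player 2's induced payoffs are 6, 16, 2, so Player 2 commits to C. Subgame-perfect outcome: (T, C) with payoffs (19, 16).
Under simultaneous play:
Player 1's best replies: L→M; C→T; R→T.
Player 2's best replies: T→C; M→R; B→L.
Only (T, C) has each player best-responding; Nash payoffs (19, 16).
Player 1 earns 19 sequentially versus 19 at the Nash outcome: unchanged.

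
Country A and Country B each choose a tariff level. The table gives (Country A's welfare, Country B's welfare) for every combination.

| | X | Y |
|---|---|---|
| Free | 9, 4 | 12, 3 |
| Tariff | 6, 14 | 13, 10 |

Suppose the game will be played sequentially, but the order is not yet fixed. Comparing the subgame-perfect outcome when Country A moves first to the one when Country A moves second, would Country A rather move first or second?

second

If Country A leads: Country B's best replies are Free→X, Tariff→X; Country A's induced payoffs 9, 6; outcome (Free, X), payoffs (9, 4).
If Country B leads: Country A's best replies are X→Free, Y→Tariff; Country B's induced payoffs 4, 10; outcome (Tariff, Y), payoffs (13, 10).
Country A gets 9 moving first and 13 moving second, so Country A prefers to move second.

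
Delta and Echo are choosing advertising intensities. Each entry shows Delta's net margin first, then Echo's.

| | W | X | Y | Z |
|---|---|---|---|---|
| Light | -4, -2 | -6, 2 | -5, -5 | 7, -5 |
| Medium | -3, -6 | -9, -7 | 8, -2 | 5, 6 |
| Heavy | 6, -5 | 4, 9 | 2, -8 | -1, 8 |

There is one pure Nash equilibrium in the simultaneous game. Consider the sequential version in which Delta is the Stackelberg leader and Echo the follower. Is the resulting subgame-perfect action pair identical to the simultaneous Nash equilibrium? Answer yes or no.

Backward induction with Delta moving first.
- Light: BR = X, leader payoff -6.
- Medium: BR = Z, leader payoff 5.
- Heavy: BR = X, leader payoff 4.
Maximizing over -6, 5, 4, Delta chooses Medium. Subgame-perfect outcome: (Medium, Z) with payoffs (5, 6).
Now find the simultaneous Nash equilibrium.
Delta's best replies: W→Heavy; X→Heavy; Y→Medium; Z→Light.
Echo's best replies: Light→X; Medium→Z; Heavy→X.
The unique mutual best reply is (Heavy, X), giving (4, 9).
Sequential outcome (Medium, Z) differs from the Nash profile (Heavy, X).

no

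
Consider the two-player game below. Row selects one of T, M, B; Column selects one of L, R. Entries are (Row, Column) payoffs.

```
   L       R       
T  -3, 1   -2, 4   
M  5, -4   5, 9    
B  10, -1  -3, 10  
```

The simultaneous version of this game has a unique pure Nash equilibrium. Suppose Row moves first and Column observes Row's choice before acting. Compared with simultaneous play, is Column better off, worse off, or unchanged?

Backward induction with Row moving first.
- T → Column plays R (best of 1, 4); Row gets -2.
- M → Column plays R (best of -4, 9); Row gets 5.
- B → Column plays R (best of -1, 10); Row gets -3.
Row's induced payoffs are -2, 5, -3, so Row commits to M. Subgame-perfect outcome: (M, R) with payoffs (5, 9).
Now find the simultaneous Nash equilibrium.
Row's best replies: L→B; R→M.
Column's best replies: T→R; M→R; B→R.
The unique mutual best reply is (M, R), giving (5, 9).
Column earns 9 sequentially versus 9 at the Nash outcome: unchanged.

unchanged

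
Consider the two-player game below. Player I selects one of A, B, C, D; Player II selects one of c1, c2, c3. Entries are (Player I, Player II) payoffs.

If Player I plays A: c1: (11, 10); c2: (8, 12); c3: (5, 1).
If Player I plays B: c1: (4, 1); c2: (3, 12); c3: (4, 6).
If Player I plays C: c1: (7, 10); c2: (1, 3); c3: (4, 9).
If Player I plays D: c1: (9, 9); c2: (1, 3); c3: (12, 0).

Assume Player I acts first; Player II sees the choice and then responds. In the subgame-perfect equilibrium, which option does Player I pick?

Backward induction with Player I moving first.
- A: Player II compares 10, 12, 1 and picks c2; Player I would get 8.
- B: Player II compares 1, 12, 6 and picks c2; Player I would get 3.
- C: Player II compares 10, 3, 9 and picks c1; Player I would get 7.
- D: Player II compares 9, 3, 0 and picks c1; Player I would get 9.
Player I's induced payoffs are 8, 3, 7, 9, so Player I commits to D. Subgame-perfect outcome: (D, c1) with payoffs (9, 9).

D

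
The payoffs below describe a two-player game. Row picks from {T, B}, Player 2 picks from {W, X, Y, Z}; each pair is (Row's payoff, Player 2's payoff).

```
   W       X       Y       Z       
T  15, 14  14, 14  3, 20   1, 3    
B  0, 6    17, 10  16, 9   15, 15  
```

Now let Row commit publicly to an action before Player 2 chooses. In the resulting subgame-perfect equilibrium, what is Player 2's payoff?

Player 2 best-responds to each possible Row move:
- T: Player 2 compares 14, 14, 20, 3 and picks Y; Row would get 3.
- B: Player 2 compares 6, 10, 9, 15 and picks Z; Row would get 15.
Row's induced payoffs are 3, 15, so Row commits to B. Subgame-perfect outcome: (B, Z) with payoffs (15, 15).

15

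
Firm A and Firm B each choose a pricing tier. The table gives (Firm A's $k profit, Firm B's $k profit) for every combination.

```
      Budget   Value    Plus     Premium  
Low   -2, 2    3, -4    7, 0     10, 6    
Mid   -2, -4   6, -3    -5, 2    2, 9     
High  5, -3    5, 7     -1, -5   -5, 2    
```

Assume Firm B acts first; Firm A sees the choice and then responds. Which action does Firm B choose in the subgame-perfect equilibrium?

Backward induction with Firm B moving first.
- Budget: Firm A compares -2, -2, 5 and picks High; Firm B would get -3.
- Value: Firm A compares 3, 6, 5 and picks Mid; Firm B would get -3.
- Plus: Firm A compares 7, -5, -1 and picks Low; Firm B would get 0.
- Premium: Firm A compares 10, 2, -5 and picks Low; Firm B would get 6.
Maximizing over -3, -3, 0, 6, Firm B chooses Premium. Subgame-perfect outcome: (Low, Premium) with payoffs (10, 6).

Premium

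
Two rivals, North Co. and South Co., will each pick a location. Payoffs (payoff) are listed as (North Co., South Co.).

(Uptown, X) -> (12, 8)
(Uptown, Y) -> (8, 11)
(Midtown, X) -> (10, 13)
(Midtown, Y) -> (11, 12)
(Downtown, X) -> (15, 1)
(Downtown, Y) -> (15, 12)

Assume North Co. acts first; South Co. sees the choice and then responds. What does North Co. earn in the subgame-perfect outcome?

15

Work backward from South Co.'s decision.
- Uptown: BR = Y, leader payoff 8.
- Midtown: BR = X, leader payoff 10.
- Downtown: BR = Y, leader payoff 15.
North Co.'s induced payoffs are 8, 10, 15, so North Co. commits to Downtown. Subgame-perfect outcome: (Downtown, Y) with payoffs (15, 12).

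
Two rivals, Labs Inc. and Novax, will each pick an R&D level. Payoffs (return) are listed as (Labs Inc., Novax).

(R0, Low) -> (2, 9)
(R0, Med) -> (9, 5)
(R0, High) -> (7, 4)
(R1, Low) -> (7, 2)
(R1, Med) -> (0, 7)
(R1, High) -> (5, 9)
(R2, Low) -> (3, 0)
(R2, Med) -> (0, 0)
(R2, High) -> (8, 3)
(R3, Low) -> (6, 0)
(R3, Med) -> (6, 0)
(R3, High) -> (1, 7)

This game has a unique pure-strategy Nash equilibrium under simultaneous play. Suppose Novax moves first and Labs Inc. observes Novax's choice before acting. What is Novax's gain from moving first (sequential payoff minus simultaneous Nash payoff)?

2

Work backward from Labs Inc.'s decision.
- Low: Labs Inc. compares 2, 7, 3, 6 and picks R1; Novax would get 2.
- Med: Labs Inc. compares 9, 0, 0, 6 and picks R0; Novax would get 5.
- High: Labs Inc. compares 7, 5, 8, 1 and picks R2; Novax would get 3.
Among 2, 5, 3, the best is 5 at Med. Subgame-perfect outcome: (R0, Med) with payoffs (9, 5).
For the simultaneous game, intersect best replies.
Labs Inc.'s best replies: Low→R1; Med→R0; High→R2.
Novax's best replies: R0→Low; R1→High; R2→High; R3→High.
Only (R2, High) has each player best-responding; Nash payoffs (8, 3).
Novax's commitment gain: 5 − 3 = 2.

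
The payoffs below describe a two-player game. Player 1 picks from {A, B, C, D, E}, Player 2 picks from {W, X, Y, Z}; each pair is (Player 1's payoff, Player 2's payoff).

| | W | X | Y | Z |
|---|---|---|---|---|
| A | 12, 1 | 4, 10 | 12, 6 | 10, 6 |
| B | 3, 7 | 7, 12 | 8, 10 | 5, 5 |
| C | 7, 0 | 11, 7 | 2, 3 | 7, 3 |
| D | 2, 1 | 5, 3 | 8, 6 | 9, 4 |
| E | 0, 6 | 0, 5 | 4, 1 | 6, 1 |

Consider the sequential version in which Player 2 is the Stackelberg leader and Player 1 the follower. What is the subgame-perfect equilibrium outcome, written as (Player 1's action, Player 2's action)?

(C, X)

Player 1 best-responds to each possible Player 2 move:
- W: Player 1 compares 12, 3, 7, 2, 0 and picks A; Player 2 would get 1.
- X: Player 1 compares 4, 7, 11, 5, 0 and picks C; Player 2 would get 7.
- Y: Player 1 compares 12, 8, 2, 8, 4 and picks A; Player 2 would get 6.
- Z: Player 1 compares 10, 5, 7, 9, 6 and picks A; Player 2 would get 6.
Among 1, 7, 6, 6, the best is 7 at X. Subgame-perfect outcome: (C, X) with payoffs (11, 7).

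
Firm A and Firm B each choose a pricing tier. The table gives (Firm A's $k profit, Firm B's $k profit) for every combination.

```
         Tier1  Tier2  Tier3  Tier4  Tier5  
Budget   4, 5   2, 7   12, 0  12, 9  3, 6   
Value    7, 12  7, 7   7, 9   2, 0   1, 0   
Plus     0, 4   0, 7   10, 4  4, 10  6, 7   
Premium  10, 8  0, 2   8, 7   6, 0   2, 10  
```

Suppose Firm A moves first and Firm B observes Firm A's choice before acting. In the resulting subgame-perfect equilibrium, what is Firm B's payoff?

9

Backward induction with Firm A moving first.
- Budget: BR = Tier4, leader payoff 12.
- Value: BR = Tier1, leader payoff 7.
- Plus: BR = Tier4, leader payoff 4.
- Premium: BR = Tier5, leader payoff 2.
Maximizing over 12, 7, 4, 2, Firm A chooses Budget. Subgame-perfect outcome: (Budget, Tier4) with payoffs (12, 9).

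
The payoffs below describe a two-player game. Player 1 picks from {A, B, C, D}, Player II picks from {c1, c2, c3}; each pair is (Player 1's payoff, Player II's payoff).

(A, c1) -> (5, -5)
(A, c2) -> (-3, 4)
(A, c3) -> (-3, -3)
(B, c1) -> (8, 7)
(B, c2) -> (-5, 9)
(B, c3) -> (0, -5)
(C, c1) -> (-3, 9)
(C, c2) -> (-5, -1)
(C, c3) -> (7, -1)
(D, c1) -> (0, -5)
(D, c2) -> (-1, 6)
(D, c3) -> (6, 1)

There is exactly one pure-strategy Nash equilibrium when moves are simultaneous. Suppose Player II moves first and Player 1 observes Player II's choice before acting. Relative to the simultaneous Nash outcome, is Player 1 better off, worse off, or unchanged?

better off

Work backward from Player 1's decision.
- c1: Player 1 compares 5, 8, -3, 0 and picks B; Player II would get 7.
- c2: Player 1 compares -3, -5, -5, -1 and picks D; Player II would get 6.
- c3: Player 1 compares -3, 0, 7, 6 and picks C; Player II would get -1.
Maximizing over 7, 6, -1, Player II chooses c1. Subgame-perfect outcome: (B, c1) with payoffs (8, 7).
Now find the simultaneous Nash equilibrium.
Player 1's best replies: c1→B; c2→D; c3→C.
Player II's best replies: A→c2; B→c2; C→c1; D→c2.
Only (D, c2) has each player best-responding; Nash payoffs (-1, 6).
Player 1 earns 8 sequentially versus -1 at the Nash outcome: better off.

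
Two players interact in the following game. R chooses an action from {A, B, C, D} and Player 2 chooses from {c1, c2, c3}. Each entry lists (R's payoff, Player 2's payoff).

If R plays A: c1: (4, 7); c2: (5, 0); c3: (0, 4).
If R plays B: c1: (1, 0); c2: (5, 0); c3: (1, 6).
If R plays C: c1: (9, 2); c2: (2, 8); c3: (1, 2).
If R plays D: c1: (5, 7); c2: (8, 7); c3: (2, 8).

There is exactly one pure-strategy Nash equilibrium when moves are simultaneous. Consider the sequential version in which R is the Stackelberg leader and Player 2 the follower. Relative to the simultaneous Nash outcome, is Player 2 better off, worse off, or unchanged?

worse off

Player 2 best-responds to each possible R move:
- A: Player 2 compares 7, 0, 4 and picks c1; R would get 4.
- B: Player 2 compares 0, 0, 6 and picks c3; R would get 1.
- C: Player 2 compares 2, 8, 2 and picks c2; R would get 2.
- D: Player 2 compares 7, 7, 8 and picks c3; R would get 2.
Maximizing over 4, 1, 2, 2, R chooses A. Subgame-perfect outcome: (A, c1) with payoffs (4, 7).
Under simultaneous play:
R's best replies: c1→C; c2→D; c3→D.
Player 2's best replies: A→c1; B→c3; C→c2; D→c3.
The unique mutual best reply is (D, c3), giving (2, 8).
Player 2 earns 7 sequentially versus 8 at the Nash outcome: worse off.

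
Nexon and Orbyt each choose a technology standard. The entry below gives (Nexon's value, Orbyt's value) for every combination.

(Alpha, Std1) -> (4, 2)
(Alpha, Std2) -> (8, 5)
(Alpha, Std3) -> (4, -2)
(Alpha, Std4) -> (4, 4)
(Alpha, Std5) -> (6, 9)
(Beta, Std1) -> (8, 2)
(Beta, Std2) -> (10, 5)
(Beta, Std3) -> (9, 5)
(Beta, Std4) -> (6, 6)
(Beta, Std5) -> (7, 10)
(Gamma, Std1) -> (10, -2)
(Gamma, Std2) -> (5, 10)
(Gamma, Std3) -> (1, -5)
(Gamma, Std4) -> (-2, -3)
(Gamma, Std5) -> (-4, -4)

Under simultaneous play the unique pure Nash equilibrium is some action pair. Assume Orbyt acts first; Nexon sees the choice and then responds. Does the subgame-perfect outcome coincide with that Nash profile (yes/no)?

Solve by backward induction (Orbyt leads).
- Std1 → Nexon plays Gamma (best of 4, 8, 10); Orbyt gets -2.
- Std2 → Nexon plays Beta (best of 8, 10, 5); Orbyt gets 5.
- Std3 → Nexon plays Beta (best of 4, 9, 1); Orbyt gets 5.
- Std4 → Nexon plays Beta (best of 4, 6, -2); Orbyt gets 6.
- Std5 → Nexon plays Beta (best of 6, 7, -4); Orbyt gets 10.
Among -2, 5, 5, 6, 10, the best is 10 at Std5. Subgame-perfect outcome: (Beta, Std5) with payoffs (7, 10).
Under simultaneous play:
Nexon's best replies: Std1→Gamma; Std2→Beta; Std3→Beta; Std4→Beta; Std5→Beta.
Orbyt's best replies: Alpha→Std5; Beta→Std5; Gamma→Std2.
The unique mutual best reply is (Beta, Std5), giving (7, 10).
Sequential outcome (Beta, Std5) coincides with the Nash profile (Beta, Std5).

yes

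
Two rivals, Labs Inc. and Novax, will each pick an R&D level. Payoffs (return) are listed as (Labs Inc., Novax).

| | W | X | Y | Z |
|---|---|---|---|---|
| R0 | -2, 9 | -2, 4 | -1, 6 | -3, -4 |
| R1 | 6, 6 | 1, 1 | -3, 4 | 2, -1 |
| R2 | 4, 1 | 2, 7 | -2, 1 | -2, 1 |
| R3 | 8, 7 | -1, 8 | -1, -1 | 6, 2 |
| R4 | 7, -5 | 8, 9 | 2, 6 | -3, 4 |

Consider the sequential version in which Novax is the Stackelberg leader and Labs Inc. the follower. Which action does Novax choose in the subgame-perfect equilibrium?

X

Labs Inc. best-responds to each possible Novax move:
- W → Labs Inc. plays R3 (best of -2, 6, 4, 8, 7); Novax gets 7.
- X → Labs Inc. plays R4 (best of -2, 1, 2, -1, 8); Novax gets 9.
- Y → Labs Inc. plays R4 (best of -1, -3, -2, -1, 2); Novax gets 6.
- Z → Labs Inc. plays R3 (best of -3, 2, -2, 6, -3); Novax gets 2.
Novax's induced payoffs are 7, 9, 6, 2, so Novax commits to X. Subgame-perfect outcome: (R4, X) with payoffs (8, 9).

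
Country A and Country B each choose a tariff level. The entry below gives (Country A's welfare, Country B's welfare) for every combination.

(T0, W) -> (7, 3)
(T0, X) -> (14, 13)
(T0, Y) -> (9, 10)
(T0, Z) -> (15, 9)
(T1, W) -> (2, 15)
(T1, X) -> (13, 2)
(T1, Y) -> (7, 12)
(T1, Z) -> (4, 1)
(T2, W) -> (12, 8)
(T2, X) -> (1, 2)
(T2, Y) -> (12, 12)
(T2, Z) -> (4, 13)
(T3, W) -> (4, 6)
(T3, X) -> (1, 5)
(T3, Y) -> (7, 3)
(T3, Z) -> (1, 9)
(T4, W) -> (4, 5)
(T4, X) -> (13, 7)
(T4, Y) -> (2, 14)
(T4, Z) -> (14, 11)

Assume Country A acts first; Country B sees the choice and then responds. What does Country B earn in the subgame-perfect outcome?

Solve by backward induction (Country A leads).
- T0: BR = X, leader payoff 14.
- T1: BR = W, leader payoff 2.
- T2: BR = Z, leader payoff 4.
- T3: BR = Z, leader payoff 1.
- T4: BR = Y, leader payoff 2.
Among 14, 2, 4, 1, 2, the best is 14 at T0. Subgame-perfect outcome: (T0, X) with payoffs (14, 13).

13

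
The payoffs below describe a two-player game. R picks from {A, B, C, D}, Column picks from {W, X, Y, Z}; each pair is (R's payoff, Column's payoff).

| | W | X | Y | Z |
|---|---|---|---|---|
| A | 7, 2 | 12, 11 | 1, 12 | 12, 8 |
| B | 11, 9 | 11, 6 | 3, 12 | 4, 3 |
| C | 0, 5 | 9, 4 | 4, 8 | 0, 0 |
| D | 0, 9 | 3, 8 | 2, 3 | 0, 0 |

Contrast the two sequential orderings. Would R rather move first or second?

If R leads: Column's best replies are A→Y, B→Y, C→Y, D→W; R's induced payoffs 1, 3, 4, 0; outcome (C, Y), payoffs (4, 8).
If Column leads: R's best replies are W→B, X→A, Y→C, Z→A; Column's induced payoffs 9, 11, 8, 8; outcome (A, X), payoffs (12, 11).
R gets 4 moving first and 12 moving second, so R prefers to move second.

second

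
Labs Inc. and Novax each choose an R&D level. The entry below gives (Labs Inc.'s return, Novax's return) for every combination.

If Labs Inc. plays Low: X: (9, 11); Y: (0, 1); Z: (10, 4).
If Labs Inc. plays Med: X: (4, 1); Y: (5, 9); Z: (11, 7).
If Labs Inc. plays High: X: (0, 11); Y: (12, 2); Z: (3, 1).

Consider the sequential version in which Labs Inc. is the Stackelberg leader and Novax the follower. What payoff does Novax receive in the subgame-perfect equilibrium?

11

Backward induction with Labs Inc. moving first.
- Low: Novax compares 11, 1, 4 and picks X; Labs Inc. would get 9.
- Med: Novax compares 1, 9, 7 and picks Y; Labs Inc. would get 5.
- High: Novax compares 11, 2, 1 and picks X; Labs Inc. would get 0.
Labs Inc.'s induced payoffs are 9, 5, 0, so Labs Inc. commits to Low. Subgame-perfect outcome: (Low, X) with payoffs (9, 11).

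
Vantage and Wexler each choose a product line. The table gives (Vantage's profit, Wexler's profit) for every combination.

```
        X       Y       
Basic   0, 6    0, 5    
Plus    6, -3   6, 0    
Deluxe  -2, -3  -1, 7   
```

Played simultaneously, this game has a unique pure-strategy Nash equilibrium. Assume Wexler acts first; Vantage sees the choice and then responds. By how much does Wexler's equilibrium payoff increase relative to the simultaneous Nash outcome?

Work backward from Vantage's decision.
- X → Vantage plays Plus (best of 0, 6, -2); Wexler gets -3.
- Y → Vantage plays Plus (best of 0, 6, -1); Wexler gets 0.
Among -3, 0, the best is 0 at Y. Subgame-perfect outcome: (Plus, Y) with payoffs (6, 0).
Now find the simultaneous Nash equilibrium.
Vantage's best replies: X→Plus; Y→Plus.
Wexler's best replies: Basic→X; Plus→Y; Deluxe→Y.
The unique mutual best reply is (Plus, Y), giving (6, 0).
Wexler's commitment gain: 0 − 0 = 0.

0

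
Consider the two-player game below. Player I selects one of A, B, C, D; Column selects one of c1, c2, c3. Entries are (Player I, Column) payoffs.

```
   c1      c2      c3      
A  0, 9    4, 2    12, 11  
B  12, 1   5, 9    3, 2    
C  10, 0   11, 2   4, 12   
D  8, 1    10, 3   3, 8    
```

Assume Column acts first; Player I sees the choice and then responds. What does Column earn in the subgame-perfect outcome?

11

Work backward from Player I's decision.
- c1: Player I compares 0, 12, 10, 8 and picks B; Column would get 1.
- c2: Player I compares 4, 5, 11, 10 and picks C; Column would get 2.
- c3: Player I compares 12, 3, 4, 3 and picks A; Column would get 11.
Among 1, 2, 11, the best is 11 at c3. Subgame-perfect outcome: (A, c3) with payoffs (12, 11).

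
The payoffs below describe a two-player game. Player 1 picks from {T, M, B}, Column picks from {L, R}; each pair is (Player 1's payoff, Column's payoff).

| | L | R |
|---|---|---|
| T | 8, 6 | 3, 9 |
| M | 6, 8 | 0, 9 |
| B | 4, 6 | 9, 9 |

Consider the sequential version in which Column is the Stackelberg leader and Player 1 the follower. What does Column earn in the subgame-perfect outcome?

9

Player 1 best-responds to each possible Column move:
- L: BR = T, leader payoff 6.
- R: BR = B, leader payoff 9.
Among 6, 9, the best is 9 at R. Subgame-perfect outcome: (B, R) with payoffs (9, 9).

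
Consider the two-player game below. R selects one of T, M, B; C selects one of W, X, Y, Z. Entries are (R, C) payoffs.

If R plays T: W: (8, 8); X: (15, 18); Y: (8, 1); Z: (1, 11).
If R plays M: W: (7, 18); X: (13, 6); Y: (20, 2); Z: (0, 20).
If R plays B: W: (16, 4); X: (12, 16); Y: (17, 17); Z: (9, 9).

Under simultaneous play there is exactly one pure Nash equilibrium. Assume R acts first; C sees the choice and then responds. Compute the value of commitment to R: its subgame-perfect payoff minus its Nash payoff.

2

C best-responds to each possible R move:
- T: BR = X, leader payoff 15.
- M: BR = Z, leader payoff 0.
- B: BR = Y, leader payoff 17.
Maximizing over 15, 0, 17, R chooses B. Subgame-perfect outcome: (B, Y) with payoffs (17, 17).
Now find the simultaneous Nash equilibrium.
R's best replies: W→B; X→T; Y→M; Z→B.
C's best replies: T→X; M→Z; B→Y.
Only (T, X) has each player best-responding; Nash payoffs (15, 18).
R's commitment gain: 17 − 15 = 2.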